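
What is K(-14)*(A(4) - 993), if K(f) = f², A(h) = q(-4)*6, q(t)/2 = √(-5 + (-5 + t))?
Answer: -194628 + 2352*I*√14 ≈ -1.9463e+5 + 8800.4*I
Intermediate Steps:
q(t) = 2*√(-10 + t) (q(t) = 2*√(-5 + (-5 + t)) = 2*√(-10 + t))
A(h) = 12*I*√14 (A(h) = (2*√(-10 - 4))*6 = (2*√(-14))*6 = (2*(I*√14))*6 = (2*I*√14)*6 = 12*I*√14)
K(-14)*(A(4) - 993) = (-14)²*(12*I*√14 - 993) = 196*(-993 + 12*I*√14) = -194628 + 2352*I*√14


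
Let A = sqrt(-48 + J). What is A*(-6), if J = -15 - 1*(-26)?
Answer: -6*I*sqrt(37) ≈ -36.497*I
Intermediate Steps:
J = 11 (J = -15 + 26 = 11)
A = I*sqrt(37) (A = sqrt(-48 + 11) = sqrt(-37) = I*sqrt(37) ≈ 6.0828*I)
A*(-6) = (I*sqrt(37))*(-6) = -6*I*sqrt(37)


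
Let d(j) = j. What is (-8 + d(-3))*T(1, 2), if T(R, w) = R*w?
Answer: -22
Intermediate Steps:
(-8 + d(-3))*T(1, 2) = (-8 - 3)*(1*2) = -11*2 = -22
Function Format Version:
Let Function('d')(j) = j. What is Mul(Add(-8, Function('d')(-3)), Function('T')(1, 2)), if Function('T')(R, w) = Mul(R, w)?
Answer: -22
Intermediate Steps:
Mul(Add(-8, Function('d')(-3)), Function('T')(1, 2)) = Mul(Add(-8, -3), Mul(1, 2)) = Mul(-11, 2) = -22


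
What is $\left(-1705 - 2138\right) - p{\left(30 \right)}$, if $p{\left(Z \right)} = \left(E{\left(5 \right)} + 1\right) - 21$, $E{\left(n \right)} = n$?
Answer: $-3828$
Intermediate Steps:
$p{\left(Z \right)} = -15$ ($p{\left(Z \right)} = \left(5 + 1\right) - 21 = 6 - 21 = -15$)
$\left(-1705 - 2138\right) - p{\left(30 \right)} = \left(-1705 - 2138\right) - -15 = \left(-1705 - 2138\right) + 15 = -3843 + 15 = -3828$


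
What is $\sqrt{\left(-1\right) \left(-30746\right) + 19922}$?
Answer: $2 \sqrt{12667} \approx 225.1$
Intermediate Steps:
$\sqrt{\left(-1\right) \left(-30746\right) + 19922} = \sqrt{30746 + 19922} = \sqrt{50668} = 2 \sqrt{12667}$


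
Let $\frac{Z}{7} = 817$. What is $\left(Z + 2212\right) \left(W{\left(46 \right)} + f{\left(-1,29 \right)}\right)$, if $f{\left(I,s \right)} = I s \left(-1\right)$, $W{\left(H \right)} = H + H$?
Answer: $959651$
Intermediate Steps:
$Z = 5719$ ($Z = 7 \cdot 817 = 5719$)
$W{\left(H \right)} = 2 H$
$f{\left(I,s \right)} = - I s$
$\left(Z + 2212\right) \left(W{\left(46 \right)} + f{\left(-1,29 \right)}\right) = \left(5719 + 2212\right) \left(2 \cdot 46 - \left(-1\right) 29\right) = 7931 \left(92 + 29\right) = 7931 \cdot 121 = 959651$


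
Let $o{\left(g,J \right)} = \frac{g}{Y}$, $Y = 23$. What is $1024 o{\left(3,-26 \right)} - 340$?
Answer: $- \frac{4748}{23} \approx -206.43$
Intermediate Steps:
$o{\left(g,J \right)} = \frac{g}{23}$
$1024 o{\left(3,-26 \right)} - 340 = 1024 \cdot \frac{1}{23} \cdot 3 - 340 = 1024 \cdot \frac{3}{23} - 340 = \frac{3072}{23} - 340 = - \frac{4748}{23}$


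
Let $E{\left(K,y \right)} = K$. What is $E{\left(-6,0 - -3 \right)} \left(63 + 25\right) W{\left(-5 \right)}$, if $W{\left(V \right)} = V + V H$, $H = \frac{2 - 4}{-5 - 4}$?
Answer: $\frac{9680}{3} \approx 3226.7$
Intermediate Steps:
$H = \frac{2}{9}$ ($H = - \frac{2}{-9} = \left(-2\right) \left(- \frac{1}{9}\right) = \frac{2}{9} \approx 0.22222$)
$W{\left(V \right)} = \frac{11 V}{9}$ ($W{\left(V \right)} = V + V \frac{2}{9} = V + \frac{2 V}{9} = \frac{11 V}{9}$)
$E{\left(-6,0 - -3 \right)} \left(63 + 25\right) W{\left(-5 \right)} = - 6 \left(63 + 25\right) \frac{11}{9} \left(-5\right) = \left(-6\right) 88 \left(- \frac{55}{9}\right) = \left(-528\right) \left(- \frac{55}{9}\right) = \frac{9680}{3}$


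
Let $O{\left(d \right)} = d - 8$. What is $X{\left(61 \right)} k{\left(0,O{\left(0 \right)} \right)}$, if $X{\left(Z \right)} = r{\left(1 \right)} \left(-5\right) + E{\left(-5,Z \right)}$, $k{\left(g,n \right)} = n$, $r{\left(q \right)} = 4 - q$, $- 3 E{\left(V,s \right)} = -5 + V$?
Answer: $\frac{280}{3} \approx 93.333$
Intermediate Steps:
$E{\left(V,s \right)} = \frac{5}{3} - \frac{V}{3}$ ($E{\left(V,s \right)} = - \frac{-5 + V}{3} = \frac{5}{3} - \frac{V}{3}$)
$O{\left(d \right)} = -8 + d$ ($O{\left(d \right)} = d - 8 = -8 + d$)
$X{\left(Z \right)} = - \frac{35}{3}$ ($X{\left(Z \right)} = \left(4 - 1\right) \left(-5\right) + \left(\frac{5}{3} - - \frac{5}{3}\right) = \left(4 - 1\right) \left(-5\right) + \left(\frac{5}{3} + \frac{5}{3}\right) = 3 \left(-5\right) + \frac{10}{3} = -15 + \frac{10}{3} = - \frac{35}{3}$)
$X{\left(61 \right)} k{\left(0,O{\left(0 \right)} \right)} = - \frac{35 \left(-8 + 0\right)}{3} = \left(- \frac{35}{3}\right) \left(-8\right) = \frac{280}{3}$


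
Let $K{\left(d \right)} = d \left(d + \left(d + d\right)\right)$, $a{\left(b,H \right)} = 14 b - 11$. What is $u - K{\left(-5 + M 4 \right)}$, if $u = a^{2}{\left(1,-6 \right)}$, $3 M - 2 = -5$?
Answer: $-234$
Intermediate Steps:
$M = -1$ ($M = \frac{2}{3} + \frac{1}{3} \left(-5\right) = \frac{2}{3} - \frac{5}{3} = -1$)
$a{\left(b,H \right)} = -11 + 14 b$
$u = 9$ ($u = \left(-11 + 14 \cdot 1\right)^{2} = \left(-11 + 14\right)^{2} = 3^{2} = 9$)
$K{\left(d \right)} = 3 d^{2}$ ($K{\left(d \right)} = d \left(d + 2 d\right) = d 3 d = 3 d^{2}$)
$u - K{\left(-5 + M 4 \right)} = 9 - 3 \left(-5 - 4\right)^{2} = 9 - 3 \left(-9\right)^{2} = 9 - 3 \cdot 81 = 9 - 243 = -234$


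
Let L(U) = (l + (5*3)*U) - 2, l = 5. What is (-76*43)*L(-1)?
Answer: 39216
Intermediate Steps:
L(U) = 3 + 15*U (L(U) = (5 + (5*3)*U) - 2 = (5 + 15*U) - 2 = 3 + 15*U)
(-76*43)*L(-1) = (-76*43)*(3 + 15*(-1)) = -3268*(3 - 15) = -3268*(-12) = 39216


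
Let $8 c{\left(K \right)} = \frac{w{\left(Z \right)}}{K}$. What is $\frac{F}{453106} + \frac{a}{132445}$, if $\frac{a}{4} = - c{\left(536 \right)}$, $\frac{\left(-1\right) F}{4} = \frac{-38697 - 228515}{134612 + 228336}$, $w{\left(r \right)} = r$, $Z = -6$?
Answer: $\frac{9546429633803}{1459333630939961720} \approx 6.5416 \cdot 10^{-6}$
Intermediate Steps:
$c{\left(K \right)} = - \frac{3}{4 K}$ ($c{\left(K \right)} = \frac{\left(-6\right) \frac{1}{K}}{8} = - \frac{3}{4 K}$)
$F = \frac{267212}{90737}$ ($F = - 4 \frac{-38697 - 228515}{134612 + 228336} = - 4 \left(- \frac{267212}{362948}\right) = - 4 \left(\left(-267212\right) \frac{1}{362948}\right) = \left(-4\right) \left(- \frac{66803}{90737}\right) = \frac{267212}{90737} \approx 2.9449$)
$a = \frac{3}{536}$ ($a = 4 \left(- \frac{-3}{4 \cdot 536}\right) = 4 \left(\left(-1\right) \left(- \frac{3}{2144}\right)\right) = 4 \cdot \frac{3}{2144} = \frac{3}{536} \approx 0.005597$)
$\frac{F}{453106} + \frac{a}{132445} = \frac{267212}{90737 \cdot 453106} + \frac{3}{536 \cdot 132445} = \frac{267212}{90737} \cdot \frac{1}{453106} + \frac{3}{536} \cdot \frac{1}{132445} = \frac{133606}{20556739561} + \frac{3}{70990520} = \frac{9546429633803}{1459333630939961720}$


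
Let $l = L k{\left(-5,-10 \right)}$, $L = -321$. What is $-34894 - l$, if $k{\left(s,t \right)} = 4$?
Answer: $-33610$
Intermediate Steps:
$l = -1284$ ($l = \left(-321\right) 4 = -1284$)
$-34894 - l = -34894 - -1284 = -34894 + 1284 = -33610$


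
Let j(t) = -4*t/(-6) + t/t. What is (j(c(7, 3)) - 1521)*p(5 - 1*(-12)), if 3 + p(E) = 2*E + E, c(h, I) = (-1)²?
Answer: -72928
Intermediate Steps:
c(h, I) = 1
p(E) = -3 + 3*E (p(E) = -3 + (2*E + E) = -3 + 3*E)
j(t) = 1 + 2*t/3 (j(t) = -4*t*(-⅙) + 1 = 2*t/3 + 1 = 1 + 2*t/3)
(j(c(7, 3)) - 1521)*p(5 - 1*(-12)) = ((1 + (⅔)*1) - 1521)*(-3 + 3*(5 - 1*(-12))) = ((1 + ⅔) - 1521)*(-3 + 3*(5 + 12)) = (5/3 - 1521)*(-3 + 3*17) = -4558*(-3 + 51)/3 = -4558/3*48 = -72928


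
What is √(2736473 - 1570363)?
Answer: √1166110 ≈ 1079.9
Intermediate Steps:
√(2736473 - 1570363) = √1166110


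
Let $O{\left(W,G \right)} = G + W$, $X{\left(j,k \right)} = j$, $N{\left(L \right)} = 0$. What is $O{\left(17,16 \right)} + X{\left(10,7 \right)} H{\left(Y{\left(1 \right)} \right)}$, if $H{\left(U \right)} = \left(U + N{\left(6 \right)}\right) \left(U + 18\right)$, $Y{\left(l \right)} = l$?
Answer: $223$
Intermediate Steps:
$H{\left(U \right)} = U \left(18 + U\right)$ ($H{\left(U \right)} = \left(U + 0\right) \left(U + 18\right) = U \left(18 + U\right)$)
$O{\left(17,16 \right)} + X{\left(10,7 \right)} H{\left(Y{\left(1 \right)} \right)} = \left(16 + 17\right) + 10 \cdot 1 \left(18 + 1\right) = 33 + 10 \cdot 1 \cdot 19 = 33 + 10 \cdot 19 = 33 + 190 = 223$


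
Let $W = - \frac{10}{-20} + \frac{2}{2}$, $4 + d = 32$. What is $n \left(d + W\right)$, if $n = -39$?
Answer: $- \frac{2301}{2} \approx -1150.5$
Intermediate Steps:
$d = 28$ ($d = -4 + 32 = 28$)
$W = \frac{3}{2}$ ($W = \left(-10\right) \left(- \frac{1}{20}\right) + 2 \cdot \frac{1}{2} = \frac{1}{2} + 1 = \frac{3}{2} \approx 1.5$)
$n \left(d + W\right) = - 39 \left(28 + \frac{3}{2}\right) = \left(-39\right) \frac{59}{2} = - \frac{2301}{2}$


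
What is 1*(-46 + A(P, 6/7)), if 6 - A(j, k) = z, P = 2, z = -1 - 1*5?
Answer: -34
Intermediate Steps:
z = -6 (z = -1 - 5 = -6)
A(j, k) = 12 (A(j, k) = 6 - 1*(-6) = 6 + 6 = 12)
1*(-46 + A(P, 6/7)) = 1*(-46 + 12) = 1*(-34) = -34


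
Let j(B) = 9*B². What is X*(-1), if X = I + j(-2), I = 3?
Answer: -39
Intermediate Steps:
X = 39 (X = 3 + 9*(-2)² = 3 + 9*4 = 3 + 36 = 39)
X*(-1) = 39*(-1) = -39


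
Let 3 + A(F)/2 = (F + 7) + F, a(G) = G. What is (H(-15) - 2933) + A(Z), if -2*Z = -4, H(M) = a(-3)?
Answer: -2920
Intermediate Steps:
H(M) = -3
Z = 2 (Z = -½*(-4) = 2)
A(F) = 8 + 4*F (A(F) = -6 + 2*((F + 7) + F) = -6 + 2*((7 + F) + F) = -6 + 2*(7 + 2*F) = -6 + (14 + 4*F) = 8 + 4*F)
(H(-15) - 2933) + A(Z) = (-3 - 2933) + (8 + 4*2) = -2936 + (8 + 8) = -2936 + 16 = -2920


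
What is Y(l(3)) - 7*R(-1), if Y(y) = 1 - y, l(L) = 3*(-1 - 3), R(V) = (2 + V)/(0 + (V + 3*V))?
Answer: 59/4 ≈ 14.750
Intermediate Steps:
R(V) = (2 + V)/(4*V) (R(V) = (2 + V)/(0 + 4*V) = (2 + V)/((4*V)) = (2 + V)*(1/(4*V)) = (2 + V)/(4*V))
l(L) = -12 (l(L) = 3*(-4) = -12)
Y(l(3)) - 7*R(-1) = (1 - 1*(-12)) - 7*(2 - 1)/(4*(-1)) = (1 + 12) - 7*(-1)/4 = 13 - 7*(-¼) = 13 + 7/4 = 59/4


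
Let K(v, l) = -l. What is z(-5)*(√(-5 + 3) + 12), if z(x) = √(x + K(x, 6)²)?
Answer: √31*(12 + I*√2) ≈ 66.813 + 7.874*I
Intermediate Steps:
z(x) = √(36 + x) (z(x) = √(x + (-1*6)²) = √(x + (-6)²) = √(x + 36) = √(36 + x))
z(-5)*(√(-5 + 3) + 12) = √(36 - 5)*(√(-5 + 3) + 12) = √31*(√(-2) + 12) = √31*(I*√2 + 12) = √31*(12 + I*√2)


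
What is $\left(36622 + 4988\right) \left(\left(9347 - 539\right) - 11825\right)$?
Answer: $-125537370$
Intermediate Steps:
$\left(36622 + 4988\right) \left(\left(9347 - 539\right) - 11825\right) = 41610 \left(8808 - 11825\right) = 41610 \left(-3017\right) = -125537370$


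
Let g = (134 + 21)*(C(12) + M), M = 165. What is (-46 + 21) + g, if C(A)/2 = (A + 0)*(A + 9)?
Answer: 103670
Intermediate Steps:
C(A) = 2*A*(9 + A) (C(A) = 2*((A + 0)*(A + 9)) = 2*(A*(9 + A)) = 2*A*(9 + A))
g = 103695 (g = (134 + 21)*(2*12*(9 + 12) + 165) = 155*(2*12*21 + 165) = 155*(504 + 165) = 155*669 = 103695)
(-46 + 21) + g = (-46 + 21) + 103695 = -25 + 103695 = 103670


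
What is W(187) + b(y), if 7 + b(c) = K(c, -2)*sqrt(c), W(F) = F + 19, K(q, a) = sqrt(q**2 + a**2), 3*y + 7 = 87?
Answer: 199 + 8*sqrt(24135)/9 ≈ 337.09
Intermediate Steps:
y = 80/3 (y = -7/3 + (1/3)*87 = -7/3 + 29 = 80/3 ≈ 26.667)
K(q, a) = sqrt(a**2 + q**2)
W(F) = 19 + F
b(c) = -7 + sqrt(c)*sqrt(4 + c**2) (b(c) = -7 + sqrt((-2)**2 + c**2)*sqrt(c) = -7 + sqrt(4 + c**2)*sqrt(c) = -7 + sqrt(c)*sqrt(4 + c**2))
W(187) + b(y) = (19 + 187) + (-7 + sqrt(80/3)*sqrt(4 + (80/3)**2)) = 206 + (-7 + (4*sqrt(15)/3)*sqrt(4 + 6400/9)) = 206 + (-7 + (4*sqrt(15)/3)*sqrt(6436/9)) = 206 + (-7 + (4*sqrt(15)/3)*(2*sqrt(1609)/3)) = 206 + (-7 + 8*sqrt(24135)/9) = 199 + 8*sqrt(24135)/9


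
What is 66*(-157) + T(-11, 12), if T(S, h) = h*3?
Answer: -10326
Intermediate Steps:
T(S, h) = 3*h
66*(-157) + T(-11, 12) = 66*(-157) + 3*12 = -10362 + 36 = -10326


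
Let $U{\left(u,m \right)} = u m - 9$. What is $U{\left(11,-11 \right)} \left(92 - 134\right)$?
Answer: $5460$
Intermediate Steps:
$U{\left(u,m \right)} = -9 + m u$ ($U{\left(u,m \right)} = m u - 9 = -9 + m u$)
$U{\left(11,-11 \right)} \left(92 - 134\right) = \left(-9 - 121\right) \left(92 - 134\right) = \left(-9 - 121\right) \left(-42\right) = \left(-130\right) \left(-42\right) = 5460$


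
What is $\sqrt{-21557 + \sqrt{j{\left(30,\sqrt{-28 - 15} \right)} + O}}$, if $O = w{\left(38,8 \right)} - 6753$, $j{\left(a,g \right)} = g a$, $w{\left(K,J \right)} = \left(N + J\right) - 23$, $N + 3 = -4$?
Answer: $\sqrt{-21557 + \sqrt{5} \sqrt{-1355 + 6 i \sqrt{43}}} \approx 0.2803 + 146.82 i$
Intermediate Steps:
$N = -7$ ($N = -3 - 4 = -7$)
$w{\left(K,J \right)} = -30 + J$ ($w{\left(K,J \right)} = \left(-7 + J\right) - 23 = -30 + J$)
$j{\left(a,g \right)} = a g$
$O = -6775$ ($O = \left(-30 + 8\right) - 6753 = -22 - 6753 = -6775$)
$\sqrt{-21557 + \sqrt{j{\left(30,\sqrt{-28 - 15} \right)} + O}} = \sqrt{-21557 + \sqrt{30 \sqrt{-28 - 15} - 6775}} = \sqrt{-21557 + \sqrt{30 \sqrt{-43} - 6775}} = \sqrt{-21557 + \sqrt{30 i \sqrt{43} - 6775}} = \sqrt{-21557 + \sqrt{-6775 + 30 i \sqrt{43}}}$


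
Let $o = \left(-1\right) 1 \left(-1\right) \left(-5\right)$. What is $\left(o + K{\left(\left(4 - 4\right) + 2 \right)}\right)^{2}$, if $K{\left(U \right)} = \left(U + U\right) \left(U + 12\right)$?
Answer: $2601$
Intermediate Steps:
$o = -5$ ($o = \left(-1\right) \left(-1\right) \left(-5\right) = 1 \left(-5\right) = -5$)
$K{\left(U \right)} = 2 U \left(12 + U\right)$
$\left(o + K{\left(\left(4 - 4\right) + 2 \right)}\right)^{2} = \left(-5 + 2 \left(\left(4 - 4\right) + 2\right) \left(12 + \left(\left(4 - 4\right) + 2\right)\right)\right)^{2} = \left(-5 + 2 \left(0 + 2\right) \left(12 + \left(0 + 2\right)\right)\right)^{2} = \left(-5 + 2 \cdot 2 \left(12 + 2\right)\right)^{2} = \left(-5 + 2 \cdot 2 \cdot 14\right)^{2} = \left(-5 + 56\right)^{2} = 51^{2} = 2601$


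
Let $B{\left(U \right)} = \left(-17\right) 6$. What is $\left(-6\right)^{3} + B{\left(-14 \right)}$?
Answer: $-318$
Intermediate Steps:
$B{\left(U \right)} = -102$
$\left(-6\right)^{3} + B{\left(-14 \right)} = \left(-6\right)^{3} - 102 = -216 - 102 = -318$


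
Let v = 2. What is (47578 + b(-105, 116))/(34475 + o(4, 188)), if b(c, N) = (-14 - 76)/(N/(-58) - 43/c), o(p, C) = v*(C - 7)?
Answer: 7954976/5817779 ≈ 1.3674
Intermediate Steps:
o(p, C) = -14 + 2*C (o(p, C) = 2*(C - 7) = 2*(-7 + C) = -14 + 2*C)
b(c, N) = -90/(-43/c - N/58) (b(c, N) = -90/(N*(-1/58) - 43/c) = -90/(-N/58 - 43/c) = -90/(-43/c - N/58))
(47578 + b(-105, 116))/(34475 + o(4, 188)) = (47578 + 5220*(-105)/(2494 + 116*(-105)))/(34475 + (-14 + 2*188)) = (47578 + 5220*(-105)/(2494 - 12180))/(34475 + (-14 + 376)) = (47578 + 5220*(-105)/(-9686))/(34475 + 362) = (47578 + 5220*(-105)*(-1/9686))/34837 = (47578 + 9450/167)*(1/34837) = (7954976/167)*(1/34837) = 7954976/5817779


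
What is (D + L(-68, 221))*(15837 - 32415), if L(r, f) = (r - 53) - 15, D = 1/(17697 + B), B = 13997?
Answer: 35728764687/15847 ≈ 2.2546e+6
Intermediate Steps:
D = 1/31694 (D = 1/(17697 + 13997) = 1/31694 ≈ 3.1552e-5)
L(r, f) = -68 + r (L(r, f) = (-53 + r) - 15 = -68 + r)
(D + L(-68, 221))*(15837 - 32415) = (1/31694 + (-68 - 68))*(15837 - 32415) = (1/31694 - 136)*(-16578) = -4310383/31694*(-16578) = 35728764687/15847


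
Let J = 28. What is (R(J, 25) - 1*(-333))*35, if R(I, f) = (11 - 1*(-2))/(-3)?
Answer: 34510/3 ≈ 11503.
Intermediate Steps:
R(I, f) = -13/3 (R(I, f) = (11 + 2)*(-⅓) = 13*(-⅓) = -13/3)
(R(J, 25) - 1*(-333))*35 = (-13/3 - 1*(-333))*35 = (-13/3 + 333)*35 = (986/3)*35 = 34510/3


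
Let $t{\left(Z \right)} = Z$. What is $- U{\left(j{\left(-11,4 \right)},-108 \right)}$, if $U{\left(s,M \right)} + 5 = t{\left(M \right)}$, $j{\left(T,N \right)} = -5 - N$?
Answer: $113$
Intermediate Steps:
$U{\left(s,M \right)} = -5 + M$
$- U{\left(j{\left(-11,4 \right)},-108 \right)} = - (-5 - 108) = \left(-1\right) \left(-113\right) = 113$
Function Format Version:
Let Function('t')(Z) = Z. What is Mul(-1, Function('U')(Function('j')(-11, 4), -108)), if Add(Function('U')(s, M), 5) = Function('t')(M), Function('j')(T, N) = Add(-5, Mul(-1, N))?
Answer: 113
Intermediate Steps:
Function('U')(s, M) = Add(-5, M)
Mul(-1, Function('U')(Function('j')(-11, 4), -108)) = Mul(-1, Add(-5, -108)) = Mul(-1, -113) = 113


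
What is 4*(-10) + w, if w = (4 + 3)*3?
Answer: -19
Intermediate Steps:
w = 21 (w = 7*3 = 21)
4*(-10) + w = 4*(-10) + 21 = -40 + 21 = -19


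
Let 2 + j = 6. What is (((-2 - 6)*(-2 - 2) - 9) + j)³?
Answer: 19683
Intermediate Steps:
j = 4 (j = -2 + 6 = 4)
(((-2 - 6)*(-2 - 2) - 9) + j)³ = (((-2 - 6)*(-2 - 2) - 9) + 4)³ = ((-8*(-4) - 9) + 4)³ = ((32 - 9) + 4)³ = (23 + 4)³ = 27³ = 19683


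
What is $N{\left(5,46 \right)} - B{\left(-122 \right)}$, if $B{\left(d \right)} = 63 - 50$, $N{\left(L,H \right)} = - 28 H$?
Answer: $-1301$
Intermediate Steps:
$B{\left(d \right)} = 13$ ($B{\left(d \right)} = 63 - 50 = 13$)
$N{\left(5,46 \right)} - B{\left(-122 \right)} = \left(-28\right) 46 - 13 = -1288 - 13 = -1301$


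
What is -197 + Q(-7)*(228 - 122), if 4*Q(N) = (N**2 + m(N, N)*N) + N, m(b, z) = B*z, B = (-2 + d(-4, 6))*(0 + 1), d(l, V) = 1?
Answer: -765/2 ≈ -382.50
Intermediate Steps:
B = -1 (B = (-2 + 1)*(0 + 1) = -1*1 = -1)
m(b, z) = -z
Q(N) = N/4 (Q(N) = ((N**2 + (-N)*N) + N)/4 = ((N**2 - N**2) + N)/4 = (0 + N)/4 = N/4)
-197 + Q(-7)*(228 - 122) = -197 + ((1/4)*(-7))*(228 - 122) = -197 - 7/4*106 = -197 - 371/2 = -765/2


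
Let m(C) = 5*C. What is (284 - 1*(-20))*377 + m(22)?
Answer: 114718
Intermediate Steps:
(284 - 1*(-20))*377 + m(22) = (284 - 1*(-20))*377 + 5*22 = (284 + 20)*377 + 110 = 304*377 + 110 = 114608 + 110 = 114718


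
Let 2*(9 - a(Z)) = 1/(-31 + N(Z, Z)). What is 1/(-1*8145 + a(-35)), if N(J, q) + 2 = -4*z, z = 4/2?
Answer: -82/667151 ≈ -0.00012291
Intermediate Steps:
z = 2 (z = 4*(½) = 2)
N(J, q) = -10 (N(J, q) = -2 - 4*2 = -2 - 8 = -10)
a(Z) = 739/82 (a(Z) = 9 - 1/(2*(-31 - 10)) = 9 - ½/(-41) = 9 - ½*(-1/41) = 9 + 1/82 = 739/82)
1/(-1*8145 + a(-35)) = 1/(-1*8145 + 739/82) = 1/(-8145 + 739/82) = 1/(-667151/82) = -82/667151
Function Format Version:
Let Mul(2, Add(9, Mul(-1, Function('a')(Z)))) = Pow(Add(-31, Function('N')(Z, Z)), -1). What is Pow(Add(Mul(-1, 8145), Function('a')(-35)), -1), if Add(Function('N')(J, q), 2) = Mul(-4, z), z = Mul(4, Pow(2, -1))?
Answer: Rational(-82, 667151) ≈ -0.00012291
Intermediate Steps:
z = 2 (z = Mul(4, Rational(1, 2)) = 2)
Function('N')(J, q) = -10 (Function('N')(J, q) = Add(-2, Mul(-4, 2)) = Add(-2, -8) = -10)
Function('a')(Z) = Rational(739, 82) (Function('a')(Z) = Add(9, Mul(Rational(-1, 2), Pow(Add(-31, -10), -1))) = Add(9, Mul(Rational(-1, 2), Pow(-41, -1))) = Add(9, Mul(Rational(-1, 2), Rational(-1, 41))) = Add(9, Rational(1, 82)) = Rational(739, 82))
Pow(Add(Mul(-1, 8145), Function('a')(-35)), -1) = Pow(Add(Mul(-1, 8145), Rational(739, 82)), -1) = Pow(Add(-8145, Rational(739, 82)), -1) = Pow(Rational(-667151, 82), -1) = Rational(-82, 667151)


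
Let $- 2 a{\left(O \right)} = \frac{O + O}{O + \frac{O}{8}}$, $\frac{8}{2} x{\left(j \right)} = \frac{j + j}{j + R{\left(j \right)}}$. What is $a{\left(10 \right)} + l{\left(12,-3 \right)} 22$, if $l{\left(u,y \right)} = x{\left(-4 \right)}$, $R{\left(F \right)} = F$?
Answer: $\frac{83}{18} \approx 4.6111$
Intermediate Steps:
$x{\left(j \right)} = \frac{1}{4}$ ($x{\left(j \right)} = \frac{\left(j + j\right) \frac{1}{j + j}}{4} = \frac{2 j \frac{1}{2 j}}{4} = \frac{1}{4} \cdot 1 = \frac{1}{4}$)
$l{\left(u,y \right)} = \frac{1}{4}$
$a{\left(O \right)} = - \frac{8}{9}$ ($a{\left(O \right)} = - \frac{\left(O + O\right) \frac{1}{O + \frac{O}{8}}}{2} = - \frac{2 O \frac{1}{O + O \frac{1}{8}}}{2} = - \frac{2 O \frac{1}{O + \frac{O}{8}}}{2} = - \frac{2 O \frac{1}{\frac{9}{8} O}}{2} = - \frac{2 O \frac{8}{9 O}}{2} = \left(- \frac{1}{2}\right) \frac{16}{9} = - \frac{8}{9}$)
$a{\left(10 \right)} + l{\left(12,-3 \right)} 22 = - \frac{8}{9} + \frac{1}{4} \cdot 22 = - \frac{8}{9} + \frac{11}{2} = \frac{83}{18}$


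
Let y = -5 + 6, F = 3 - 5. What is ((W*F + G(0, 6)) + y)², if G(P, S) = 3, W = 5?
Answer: 36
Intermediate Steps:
F = -2
y = 1
((W*F + G(0, 6)) + y)² = ((5*(-2) + 3) + 1)² = ((-10 + 3) + 1)² = (-7 + 1)² = (-6)² = 36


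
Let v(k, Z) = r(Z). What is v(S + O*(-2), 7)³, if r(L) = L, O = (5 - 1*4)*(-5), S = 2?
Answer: 343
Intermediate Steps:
O = -5 (O = (5 - 4)*(-5) = 1*(-5) = -5)
v(k, Z) = Z
v(S + O*(-2), 7)³ = 7³ = 343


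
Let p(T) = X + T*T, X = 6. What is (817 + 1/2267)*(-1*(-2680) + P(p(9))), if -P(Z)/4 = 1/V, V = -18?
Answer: 14892440360/6801 ≈ 2.1897e+6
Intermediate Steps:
p(T) = 6 + T² (p(T) = 6 + T*T = 6 + T²)
P(Z) = 2/9 (P(Z) = -4/(-18) = -4*(-1/18) = 2/9)
(817 + 1/2267)*(-1*(-2680) + P(p(9))) = (817 + 1/2267)*(-1*(-2680) + 2/9) = (817 + 1/2267)*(2680 + 2/9) = (1852140/2267)*(24122/9) = 14892440360/6801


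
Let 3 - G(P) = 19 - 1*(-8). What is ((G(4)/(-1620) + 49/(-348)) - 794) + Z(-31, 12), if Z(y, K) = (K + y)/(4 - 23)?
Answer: -12420353/15660 ≈ -793.13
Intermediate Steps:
G(P) = -24 (G(P) = 3 - (19 - 1*(-8)) = 3 - (19 + 8) = 3 - 1*27 = 3 - 27 = -24)
Z(y, K) = -K/19 - y/19 (Z(y, K) = (K + y)/(-19) = (K + y)*(-1/19) = -K/19 - y/19)
((G(4)/(-1620) + 49/(-348)) - 794) + Z(-31, 12) = ((-24/(-1620) + 49/(-348)) - 794) + (-1/19*12 - 1/19*(-31)) = ((-24*(-1/1620) + 49*(-1/348)) - 794) + (-12/19 + 31/19) = ((2/135 - 49/348) - 794) + 1 = (-1973/15660 - 794) + 1 = -12436013/15660 + 1 = -12420353/15660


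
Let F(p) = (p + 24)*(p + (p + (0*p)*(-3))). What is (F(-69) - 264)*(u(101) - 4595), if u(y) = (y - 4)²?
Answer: 28624044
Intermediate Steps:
u(y) = (-4 + y)²
F(p) = 2*p*(24 + p) (F(p) = (24 + p)*(p + (p + 0*(-3))) = (24 + p)*(p + (p + 0)) = (24 + p)*(p + p) = (24 + p)*(2*p) = 2*p*(24 + p))
(F(-69) - 264)*(u(101) - 4595) = (2*(-69)*(24 - 69) - 264)*((-4 + 101)² - 4595) = (2*(-69)*(-45) - 264)*(97² - 4595) = (6210 - 264)*(9409 - 4595) = 5946*4814 = 28624044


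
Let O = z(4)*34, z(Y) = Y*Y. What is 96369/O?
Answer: 96369/544 ≈ 177.15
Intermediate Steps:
z(Y) = Y²
O = 544 (O = 4²*34 = 16*34 = 544)
96369/O = 96369/544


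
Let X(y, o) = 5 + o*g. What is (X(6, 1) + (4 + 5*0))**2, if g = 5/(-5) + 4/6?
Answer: 676/9 ≈ 75.111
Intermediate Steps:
g = -1/3 (g = 5*(-1/5) + 4*(1/6) = -1 + 2/3 = -1/3 ≈ -0.33333)
X(y, o) = 5 - o/3 (X(y, o) = 5 + o*(-1/3) = 5 - o/3)
(X(6, 1) + (4 + 5*0))**2 = ((5 - 1/3*1) + (4 + 5*0))**2 = ((5 - 1/3) + (4 + 0))**2 = (14/3 + 4)**2 = (26/3)**2 = 676/9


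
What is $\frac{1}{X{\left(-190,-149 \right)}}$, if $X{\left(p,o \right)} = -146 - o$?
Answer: $\frac{1}{3} \approx 0.33333$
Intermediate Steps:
$\frac{1}{X{\left(-190,-149 \right)}} = \frac{1}{-146 - -149} = \frac{1}{-146 + 149} = \frac{1}{3}$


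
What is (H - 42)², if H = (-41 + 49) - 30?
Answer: 4096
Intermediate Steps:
H = -22 (H = 8 - 30 = -22)
(H - 42)² = (-22 - 42)² = (-64)² = 4096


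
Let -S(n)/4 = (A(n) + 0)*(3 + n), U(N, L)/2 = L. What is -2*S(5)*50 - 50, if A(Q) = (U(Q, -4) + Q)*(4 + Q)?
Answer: -86450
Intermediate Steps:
U(N, L) = 2*L
A(Q) = (-8 + Q)*(4 + Q) (A(Q) = (2*(-4) + Q)*(4 + Q) = (-8 + Q)*(4 + Q))
S(n) = -4*(3 + n)*(-32 + n² - 4*n) (S(n) = -4*((-32 + n² - 4*n) + 0)*(3 + n) = -4*(-32 + n² - 4*n)*(3 + n) = -4*(3 + n)*(-32 + n² - 4*n))
-2*S(5)*50 - 50 = -8*(3 + 5)*(32 - 1*5² + 4*5)*50 - 50 = -8*8*(32 - 1*25 + 20)*50 - 50 = -8*8*(32 - 25 + 20)*50 - 50 = -8*8*27*50 - 50 = -2*864*50 - 50 = -1728*50 - 50 = -86400 - 50 = -86450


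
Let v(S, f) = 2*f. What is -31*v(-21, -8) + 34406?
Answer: 34902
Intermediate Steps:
-31*v(-21, -8) + 34406 = -62*(-8) + 34406 = -31*(-16) + 34406 = 496 + 34406 = 34902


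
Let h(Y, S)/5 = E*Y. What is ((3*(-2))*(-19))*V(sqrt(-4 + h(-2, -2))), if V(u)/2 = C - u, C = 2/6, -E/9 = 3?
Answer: 76 - 228*sqrt(266) ≈ -3642.6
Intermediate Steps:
E = -27 (E = -9*3 = -27)
h(Y, S) = -135*Y (h(Y, S) = 5*(-27*Y) = -135*Y)
C = 1/3 (C = 2*(1/6) = 1/3 ≈ 0.33333)
V(u) = 2/3 - 2*u (V(u) = 2*(1/3 - u) = 2/3 - 2*u)
((3*(-2))*(-19))*V(sqrt(-4 + h(-2, -2))) = ((3*(-2))*(-19))*(2/3 - 2*sqrt(-4 - 135*(-2))) = (-6*(-19))*(2/3 - 2*sqrt(-4 + 270)) = 114*(2/3 - 2*sqrt(266)) = 76 - 228*sqrt(266)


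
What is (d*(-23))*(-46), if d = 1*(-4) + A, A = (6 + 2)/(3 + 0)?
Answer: -4232/3 ≈ -1410.7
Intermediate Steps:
A = 8/3 ≈ 2.6667
d = -4/3 (d = 1*(-4) + 8/3 = -4 + 8/3 = -4/3 ≈ -1.3333)
(d*(-23))*(-46) = -4/3*(-23)*(-46) = (92/3)*(-46) = -4232/3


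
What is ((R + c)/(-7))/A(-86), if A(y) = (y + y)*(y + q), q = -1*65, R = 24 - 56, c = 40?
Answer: -2/45451 ≈ -4.4003e-5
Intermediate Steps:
R = -32
q = -65
A(y) = 2*y*(-65 + y) (A(y) = (y + y)*(y - 65) = (2*y)*(-65 + y) = 2*y*(-65 + y))
((R + c)/(-7))/A(-86) = ((-32 + 40)/(-7))/((2*(-86)*(-65 - 86))) = (-1/7*8)/((2*(-86)*(-151))) = -8/7/25972 = -8/7*1/25972 = -2/45451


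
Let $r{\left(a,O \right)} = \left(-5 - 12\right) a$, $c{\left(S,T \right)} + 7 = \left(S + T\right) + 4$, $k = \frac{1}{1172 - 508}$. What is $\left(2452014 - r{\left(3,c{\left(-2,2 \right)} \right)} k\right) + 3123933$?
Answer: $\frac{3702428859}{664} \approx 5.5759 \cdot 10^{6}$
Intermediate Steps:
$k = \frac{1}{664} \approx 0.001506$
$c{\left(S,T \right)} = -3 + S + T$ ($c{\left(S,T \right)} = -7 + \left(\left(S + T\right) + 4\right) = -7 + \left(4 + S + T\right) = -3 + S + T$)
$r{\left(a,O \right)} = - 17 a$
$\left(2452014 - r{\left(3,c{\left(-2,2 \right)} \right)} k\right) + 3123933 = \left(2452014 - \left(-17\right) 3 \cdot \frac{1}{664}\right) + 3123933 = \left(2452014 - \left(-51\right) \frac{1}{664}\right) + 3123933 = \left(2452014 - - \frac{51}{664}\right) + 3123933 = \left(2452014 + \frac{51}{664}\right) + 3123933 = \frac{1628137347}{664} + 3123933 = \frac{3702428859}{664}$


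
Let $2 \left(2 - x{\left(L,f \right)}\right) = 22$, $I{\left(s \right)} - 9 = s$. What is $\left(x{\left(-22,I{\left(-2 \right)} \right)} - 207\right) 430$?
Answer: $-92880$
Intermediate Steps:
$I{\left(s \right)} = 9 + s$
$x{\left(L,f \right)} = -9$ ($x{\left(L,f \right)} = 2 - 11 = -9$)
$\left(x{\left(-22,I{\left(-2 \right)} \right)} - 207\right) 430 = \left(-9 - 207\right) 430 = \left(-216\right) 430 = -92880$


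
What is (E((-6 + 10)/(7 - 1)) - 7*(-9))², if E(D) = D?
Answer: 36481/9 ≈ 4053.4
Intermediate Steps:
(E((-6 + 10)/(7 - 1)) - 7*(-9))² = ((-6 + 10)/(7 - 1) - 7*(-9))² = (4/6 + 63)² = (4*(⅙) + 63)² = (⅔ + 63)² = (191/3)² = 36481/9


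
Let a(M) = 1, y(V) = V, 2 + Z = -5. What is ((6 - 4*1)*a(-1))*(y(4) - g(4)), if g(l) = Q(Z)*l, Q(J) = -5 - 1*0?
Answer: 48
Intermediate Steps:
Z = -7 (Z = -2 - 5 = -7)
Q(J) = -5 (Q(J) = -5 + 0 = -5)
g(l) = -5*l
((6 - 4*1)*a(-1))*(y(4) - g(4)) = ((6 - 4*1)*1)*(4 - (-5)*4) = ((6 - 4)*1)*(4 - 1*(-20)) = (2*1)*(4 + 20) = 2*24 = 48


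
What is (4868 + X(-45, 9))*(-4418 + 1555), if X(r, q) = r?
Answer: -13808249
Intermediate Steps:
(4868 + X(-45, 9))*(-4418 + 1555) = (4868 - 45)*(-4418 + 1555) = 4823*(-2863) = -13808249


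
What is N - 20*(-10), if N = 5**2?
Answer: 225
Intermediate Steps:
N = 25
N - 20*(-10) = 25 - 20*(-10) = 25 + 200 = 225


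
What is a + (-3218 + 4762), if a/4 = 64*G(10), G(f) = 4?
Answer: 2568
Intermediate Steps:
a = 1024 (a = 4*(64*4) = 4*256 = 1024)
a + (-3218 + 4762) = 1024 + (-3218 + 4762) = 1024 + 1544 = 2568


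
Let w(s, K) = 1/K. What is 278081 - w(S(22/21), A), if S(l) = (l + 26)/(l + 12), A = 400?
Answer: 111232399/400 ≈ 2.7808e+5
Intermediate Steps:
S(l) = (26 + l)/(12 + l)
278081 - w(S(22/21), A) = 278081 - 1/400 = 111232399/400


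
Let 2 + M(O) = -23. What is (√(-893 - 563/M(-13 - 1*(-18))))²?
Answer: -21762/25 ≈ -870.48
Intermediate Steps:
M(O) = -25 (M(O) = -2 - 23 = -25)
(√(-893 - 563/M(-13 - 1*(-18))))² = (√(-893 - 563/(-25)))² = (√(-893 - 563*(-1/25)))² = (√(-893 + 563/25))² = (√(-21762/25))² = (3*I*√2418/5)² = -21762/25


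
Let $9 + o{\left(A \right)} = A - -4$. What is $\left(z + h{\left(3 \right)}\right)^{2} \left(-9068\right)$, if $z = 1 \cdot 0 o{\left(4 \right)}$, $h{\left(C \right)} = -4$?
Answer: $-145088$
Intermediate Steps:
$o{\left(A \right)} = -5 + A$ ($o{\left(A \right)} = -9 + \left(A - -4\right) = -9 + \left(A + 4\right) = -9 + \left(4 + A\right) = -5 + A$)
$z = 0$ ($z = 1 \cdot 0 \left(-5 + 4\right) = 0 \left(-1\right) = 0$)
$\left(z + h{\left(3 \right)}\right)^{2} \left(-9068\right) = \left(0 - 4\right)^{2} \left(-9068\right) = \left(-4\right)^{2} \left(-9068\right) = 16 \left(-9068\right) = -145088$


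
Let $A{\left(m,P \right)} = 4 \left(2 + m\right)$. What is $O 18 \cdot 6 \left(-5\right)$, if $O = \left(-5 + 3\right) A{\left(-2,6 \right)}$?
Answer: $0$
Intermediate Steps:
$A{\left(m,P \right)} = 8 + 4 m$
$O = 0$ ($O = \left(-5 + 3\right) \left(8 + 4 \left(-2\right)\right) = - 2 \left(8 - 8\right) = \left(-2\right) 0 = 0$)
$O 18 \cdot 6 \left(-5\right) = 0 \cdot 18 \cdot 6 \left(-5\right) = 0 \left(-30\right) = 0$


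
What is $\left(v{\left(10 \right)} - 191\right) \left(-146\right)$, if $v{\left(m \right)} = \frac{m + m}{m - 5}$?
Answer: $27302$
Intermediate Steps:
$v{\left(m \right)} = \frac{2 m}{-5 + m}$
$\left(v{\left(10 \right)} - 191\right) \left(-146\right) = \left(2 \cdot 10 \frac{1}{-5 + 10} - 191\right) \left(-146\right) = \left(2 \cdot 10 \cdot \frac{1}{5} - 191\right) \left(-146\right) = \left(4 - 191\right) \left(-146\right) = \left(-187\right) \left(-146\right) = 27302$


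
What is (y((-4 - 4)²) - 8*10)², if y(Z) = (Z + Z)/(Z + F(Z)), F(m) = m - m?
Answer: 6084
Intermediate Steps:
F(m) = 0
y(Z) = 2 (y(Z) = (Z + Z)/(Z + 0) = (2*Z)/Z = 2)
(y((-4 - 4)²) - 8*10)² = (2 - 8*10)² = (2 - 80)² = (-78)² = 6084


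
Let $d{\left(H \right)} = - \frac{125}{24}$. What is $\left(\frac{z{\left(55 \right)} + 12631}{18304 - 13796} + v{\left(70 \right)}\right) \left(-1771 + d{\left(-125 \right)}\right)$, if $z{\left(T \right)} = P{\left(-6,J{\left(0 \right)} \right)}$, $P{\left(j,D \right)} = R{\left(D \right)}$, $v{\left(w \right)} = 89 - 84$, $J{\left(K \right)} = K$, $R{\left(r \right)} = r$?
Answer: $- \frac{1499304559}{108192} \approx -13858.0$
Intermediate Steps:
$v{\left(w \right)} = 5$
$P{\left(j,D \right)} = D$
$z{\left(T \right)} = 0$
$d{\left(H \right)} = - \frac{125}{24}$ ($d{\left(H \right)} = \left(-125\right) \frac{1}{24} = - \frac{125}{24}$)
$\left(\frac{z{\left(55 \right)} + 12631}{18304 - 13796} + v{\left(70 \right)}\right) \left(-1771 + d{\left(-125 \right)}\right) = \left(\frac{0 + 12631}{18304 - 13796} + 5\right) \left(-1771 - \frac{125}{24}\right) = \left(\frac{12631}{4508} + 5\right) \left(- \frac{42629}{24}\right) = \frac{35171}{4508} \left(- \frac{42629}{24}\right) = - \frac{1499304559}{108192}$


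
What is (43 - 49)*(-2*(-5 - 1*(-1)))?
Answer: -48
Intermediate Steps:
(43 - 49)*(-2*(-5 - 1*(-1))) = -(-12)*(-5 + 1) = -(-12)*(-4) = -6*8 = -48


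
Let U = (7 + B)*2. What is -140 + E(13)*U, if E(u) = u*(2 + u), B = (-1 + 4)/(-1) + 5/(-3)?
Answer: 770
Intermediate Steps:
B = -14/3 (B = 3*(-1) + 5*(-⅓) = -3 - 5/3 = -14/3 ≈ -4.6667)
U = 14/3 (U = (7 - 14/3)*2 = (7/3)*2 = 14/3 ≈ 4.6667)
-140 + E(13)*U = -140 + (13*(2 + 13))*(14/3) = -140 + (13*15)*(14/3) = -140 + 195*(14/3) = -140 + 910 = 770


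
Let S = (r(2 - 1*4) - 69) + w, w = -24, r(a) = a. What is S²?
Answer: 9025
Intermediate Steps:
S = -95 (S = ((2 - 1*4) - 69) - 24 = ((2 - 4) - 69) - 24 = (-2 - 69) - 24 = -71 - 24 = -95)
S² = (-95)² = 9025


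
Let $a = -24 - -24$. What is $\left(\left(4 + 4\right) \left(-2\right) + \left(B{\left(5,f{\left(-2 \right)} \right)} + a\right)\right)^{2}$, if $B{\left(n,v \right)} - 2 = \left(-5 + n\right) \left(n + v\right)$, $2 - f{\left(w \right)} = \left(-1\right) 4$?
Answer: $196$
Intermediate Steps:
$f{\left(w \right)} = 6$ ($f{\left(w \right)} = 2 - \left(-1\right) 4 = 2 - -4 = 2 + 4 = 6$)
$B{\left(n,v \right)} = 2 + \left(-5 + n\right) \left(n + v\right)$
$a = 0$ ($a = -24 + 24 = 0$)
$\left(\left(4 + 4\right) \left(-2\right) + \left(B{\left(5,f{\left(-2 \right)} \right)} + a\right)\right)^{2} = \left(\left(4 + 4\right) \left(-2\right) + \left(\left(2 + 5^{2} - 25 - 30 + 5 \cdot 6\right) + 0\right)\right)^{2} = \left(8 \left(-2\right) + \left(\left(2 + 25 - 25 - 30 + 30\right) + 0\right)\right)^{2} = \left(-16 + \left(2 + 0\right)\right)^{2} = \left(-16 + 2\right)^{2} = \left(-14\right)^{2} = 196$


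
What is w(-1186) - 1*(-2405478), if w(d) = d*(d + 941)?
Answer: 2696048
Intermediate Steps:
w(d) = d*(941 + d)
w(-1186) - 1*(-2405478) = -1186*(941 - 1186) - 1*(-2405478) = -1186*(-245) + 2405478 = 290570 + 2405478 = 2696048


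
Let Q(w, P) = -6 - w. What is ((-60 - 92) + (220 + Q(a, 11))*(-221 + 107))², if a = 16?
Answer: 516380176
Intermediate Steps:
((-60 - 92) + (220 + Q(a, 11))*(-221 + 107))² = ((-60 - 92) + (220 + (-6 - 1*16))*(-221 + 107))² = (-152 + (220 + (-6 - 16))*(-114))² = (-152 + (220 - 22)*(-114))² = (-152 + 198*(-114))² = (-152 - 22572)² = (-22724)² = 516380176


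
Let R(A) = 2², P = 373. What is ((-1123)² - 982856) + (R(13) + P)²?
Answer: 420402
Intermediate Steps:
R(A) = 4
((-1123)² - 982856) + (R(13) + P)² = ((-1123)² - 982856) + (4 + 373)² = (1261129 - 982856) + 377² = 278273 + 142129 = 420402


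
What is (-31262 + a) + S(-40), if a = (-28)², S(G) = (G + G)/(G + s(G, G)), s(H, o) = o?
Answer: -30477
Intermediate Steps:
S(G) = 1 (S(G) = (G + G)/(G + G) = (2*G)/((2*G)) = (2*G)*(1/(2*G)) = 1)
a = 784
(-31262 + a) + S(-40) = (-31262 + 784) + 1 = -30478 + 1 = -30477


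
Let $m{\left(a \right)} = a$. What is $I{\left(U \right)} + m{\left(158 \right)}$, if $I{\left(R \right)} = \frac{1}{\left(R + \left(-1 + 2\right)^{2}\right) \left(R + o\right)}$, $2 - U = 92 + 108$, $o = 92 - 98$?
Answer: $\frac{6349705}{40188} \approx 158.0$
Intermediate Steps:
$o = -6$ ($o = 92 - 98 = -6$)
$U = -198$ ($U = 2 - \left(92 + 108\right) = 2 - 200 = -198$)
$I{\left(R \right)} = \frac{1}{\left(1 + R\right) \left(-6 + R\right)}$ ($I{\left(R \right)} = \frac{1}{\left(R + \left(-1 + 2\right)^{2}\right) \left(R - 6\right)} = \frac{1}{\left(R + 1^{2}\right) \left(-6 + R\right)} = \frac{1}{\left(R + 1\right) \left(-6 + R\right)} = \frac{1}{\left(1 + R\right) \left(-6 + R\right)}$)
$I{\left(U \right)} + m{\left(158 \right)} = \frac{1}{-6 + \left(-198\right)^{2} - -990} + 158 = \frac{1}{-6 + 39204 + 990} + 158 = \frac{1}{40188} + 158 = \frac{6349705}{40188}$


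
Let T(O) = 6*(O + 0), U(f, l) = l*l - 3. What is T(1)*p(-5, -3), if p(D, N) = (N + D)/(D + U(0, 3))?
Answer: -48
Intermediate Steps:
U(f, l) = -3 + l² (U(f, l) = l² - 3 = -3 + l²)
p(D, N) = (D + N)/(6 + D) (p(D, N) = (N + D)/(D + (-3 + 3²)) = (D + N)/(D + (-3 + 9)) = (D + N)/(D + 6) = (D + N)/(6 + D))
T(O) = 6*O
T(1)*p(-5, -3) = (6*1)*((-5 - 3)/(6 - 5)) = 6*(-8/1) = 6*(1*(-8)) = 6*(-8) = -48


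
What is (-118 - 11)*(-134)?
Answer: 17286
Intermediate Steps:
(-118 - 11)*(-134) = -129*(-134) = 17286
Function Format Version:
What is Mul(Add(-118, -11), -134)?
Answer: 17286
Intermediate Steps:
Mul(Add(-118, -11), -134) = Mul(-129, -134) = 17286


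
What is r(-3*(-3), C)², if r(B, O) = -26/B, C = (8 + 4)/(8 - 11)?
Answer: 676/81 ≈ 8.3457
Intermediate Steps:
C = -4 (C = 12/(-3) = 12*(-⅓) = -4)
r(-3*(-3), C)² = (-26/((-3*(-3))))² = (-26/9)² = 676/81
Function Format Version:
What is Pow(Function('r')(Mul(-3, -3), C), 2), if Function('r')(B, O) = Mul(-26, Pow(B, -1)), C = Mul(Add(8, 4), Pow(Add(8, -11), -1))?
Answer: Rational(676, 81) ≈ 8.3457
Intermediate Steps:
C = -4 (C = Mul(12, Pow(-3, -1)) = Mul(12, Rational(-1, 3)) = -4)
Pow(Function('r')(Mul(-3, -3), C), 2) = Pow(Mul(-26, Pow(Mul(-3, -3), -1)), 2) = Pow(Mul(-26, Pow(9, -1)), 2) = Pow(Mul(-26, Rational(1, 9)), 2) = Pow(Rational(-26, 9), 2) = Rational(676, 81)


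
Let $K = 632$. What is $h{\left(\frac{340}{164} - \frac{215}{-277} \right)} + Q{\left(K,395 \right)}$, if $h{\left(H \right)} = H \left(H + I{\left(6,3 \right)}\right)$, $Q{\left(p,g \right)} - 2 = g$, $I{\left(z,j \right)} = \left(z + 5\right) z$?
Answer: $\frac{76508631173}{128981449} \approx 593.18$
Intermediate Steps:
$I{\left(z,j \right)} = z \left(5 + z\right)$ ($I{\left(z,j \right)} = \left(5 + z\right) z = z \left(5 + z\right)$)
$Q{\left(p,g \right)} = 2 + g$
$h{\left(H \right)} = H \left(66 + H\right)$ ($h{\left(H \right)} = H \left(H + 6 \left(5 + 6\right)\right) = H \left(H + 6 \cdot 11\right) = H \left(H + 66\right) = H \left(66 + H\right)$)
$h{\left(\frac{340}{164} - \frac{215}{-277} \right)} + Q{\left(K,395 \right)} = \left(\frac{340}{164} - \frac{215}{-277}\right) \left(66 + \left(\frac{340}{164} - \frac{215}{-277}\right)\right) + \left(2 + 395\right) = \left(340 \cdot \frac{1}{164} - - \frac{215}{277}\right) \left(66 + \left(340 \cdot \frac{1}{164} - - \frac{215}{277}\right)\right) + 397 = \left(\frac{85}{41} + \frac{215}{277}\right) \left(66 + \left(\frac{85}{41} + \frac{215}{277}\right)\right) + 397 = \frac{32360 \left(66 + \frac{32360}{11357}\right)}{11357} + 397 = \frac{32360}{11357} \cdot \frac{781922}{11357} + 397 = \frac{25302995920}{128981449} + 397 = \frac{76508631173}{128981449}$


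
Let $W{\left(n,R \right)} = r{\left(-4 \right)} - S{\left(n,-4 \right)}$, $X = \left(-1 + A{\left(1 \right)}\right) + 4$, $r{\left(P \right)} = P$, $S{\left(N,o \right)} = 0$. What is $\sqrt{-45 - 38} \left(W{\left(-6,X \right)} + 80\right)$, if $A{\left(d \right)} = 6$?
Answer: $76 i \sqrt{83} \approx 692.39 i$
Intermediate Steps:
$X = 9$ ($X = \left(-1 + 6\right) + 4 = 5 + 4 = 9$)
$W{\left(n,R \right)} = -4$ ($W{\left(n,R \right)} = -4 - 0 = -4 + 0 = -4$)
$\sqrt{-45 - 38} \left(W{\left(-6,X \right)} + 80\right) = \sqrt{-45 - 38} \left(-4 + 80\right) = \sqrt{-83} \cdot 76 = i \sqrt{83} \cdot 76 = 76 i \sqrt{83}$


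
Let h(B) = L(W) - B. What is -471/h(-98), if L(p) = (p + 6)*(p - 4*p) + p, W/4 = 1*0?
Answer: -471/98 ≈ -4.8061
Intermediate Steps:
W = 0 (W = 4*(1*0) = 4*0 = 0)
L(p) = p - 3*p*(6 + p) (L(p) = (6 + p)*(-3*p) + p = -3*p*(6 + p) + p = p - 3*p*(6 + p))
h(B) = -B (h(B) = -1*0*(17 + 3*0) - B = -1*0*(17 + 0) - B = -1*0*17 - B = 0 - B = -B)
-471/h(-98) = -471/((-1*(-98))) = -471/98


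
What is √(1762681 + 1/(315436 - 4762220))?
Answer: 23*√1029508996120167/555848 ≈ 1327.7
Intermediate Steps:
√(1762681 + 1/(315436 - 4762220)) = √(1762681 + 1/(-4446784)) = √(1762681 - 1/4446784) = √(7838261667903/4446784) = 23*√1029508996120167/555848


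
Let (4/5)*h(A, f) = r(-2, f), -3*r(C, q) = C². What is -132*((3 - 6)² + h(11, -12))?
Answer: -968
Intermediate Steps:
r(C, q) = -C²/3
h(A, f) = -5/3 (h(A, f) = 5*(-⅓*(-2)²)/4 = 5*(-⅓*4)/4 = (5/4)*(-4/3) = -5/3)
-132*((3 - 6)² + h(11, -12)) = -132*((3 - 6)² - 5/3) = -132*((-3)² - 5/3) = -132*(9 - 5/3) = -132*22/3 = -968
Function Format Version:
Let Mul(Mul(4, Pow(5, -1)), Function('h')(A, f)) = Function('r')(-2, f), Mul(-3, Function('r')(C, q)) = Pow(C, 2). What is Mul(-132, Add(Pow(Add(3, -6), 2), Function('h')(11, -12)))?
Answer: -968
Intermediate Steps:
Function('r')(C, q) = Mul(Rational(-1, 3), Pow(C, 2))
Function('h')(A, f) = Rational(-5, 3) (Function('h')(A, f) = Mul(Rational(5, 4), Mul(Rational(-1, 3), Pow(-2, 2))) = Mul(Rational(5, 4), Mul(Rational(-1, 3), 4)) = Mul(Rational(5, 4), Rational(-4, 3)) = Rational(-5, 3))
Mul(-132, Add(Pow(Add(3, -6), 2), Function('h')(11, -12))) = Mul(-132, Add(Pow(Add(3, -6), 2), Rational(-5, 3))) = Mul(-132, Add(Pow(-3, 2), Rational(-5, 3))) = Mul(-132, Add(9, Rational(-5, 3))) = Mul(-132, Rational(22, 3)) = -968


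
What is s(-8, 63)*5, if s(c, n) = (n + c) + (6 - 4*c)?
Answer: 465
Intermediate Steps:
s(c, n) = 6 + n - 3*c (s(c, n) = (c + n) + (6 - 4*c) = 6 + n - 3*c)
s(-8, 63)*5 = (6 + 63 - 3*(-8))*5 = (6 + 63 + 24)*5 = 93*5 = 465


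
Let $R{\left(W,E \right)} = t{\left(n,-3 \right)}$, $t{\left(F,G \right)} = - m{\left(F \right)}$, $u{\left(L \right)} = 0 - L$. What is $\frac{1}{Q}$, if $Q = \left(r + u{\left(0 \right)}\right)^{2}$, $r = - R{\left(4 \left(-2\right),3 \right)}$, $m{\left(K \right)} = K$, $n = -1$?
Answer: $1$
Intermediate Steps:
$u{\left(L \right)} = - L$
$t{\left(F,G \right)} = - F$
$R{\left(W,E \right)} = 1$ ($R{\left(W,E \right)} = \left(-1\right) \left(-1\right) = 1$)
$r = -1$ ($r = \left(-1\right) 1 = -1$)
$Q = 1$ ($Q = \left(-1 - 0\right)^{2} = \left(-1 + 0\right)^{2} = \left(-1\right)^{2} = 1$)
$\frac{1}{Q} = 1^{-1} = 1$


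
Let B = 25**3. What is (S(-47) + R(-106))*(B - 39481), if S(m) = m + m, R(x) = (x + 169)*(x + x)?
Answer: 320863200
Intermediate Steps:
R(x) = 2*x*(169 + x) (R(x) = (169 + x)*(2*x) = 2*x*(169 + x))
S(m) = 2*m
B = 15625
(S(-47) + R(-106))*(B - 39481) = (2*(-47) + 2*(-106)*(169 - 106))*(15625 - 39481) = (-94 + 2*(-106)*63)*(-23856) = (-94 - 13356)*(-23856) = -13450*(-23856) = 320863200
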